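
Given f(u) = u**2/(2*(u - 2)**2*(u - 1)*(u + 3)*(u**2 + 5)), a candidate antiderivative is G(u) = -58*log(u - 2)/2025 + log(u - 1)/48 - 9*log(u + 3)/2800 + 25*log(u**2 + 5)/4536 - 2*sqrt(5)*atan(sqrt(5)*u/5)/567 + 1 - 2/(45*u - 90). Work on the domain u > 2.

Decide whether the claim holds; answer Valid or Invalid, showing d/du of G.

d/du[G] = u**2/(2*u**6 - 4*u**5 - 4*u**4 + 20*u**3 - 94*u**2 + 200*u - 120)
This equals f(u) exactly, so the claim holds.

Valid: G'(u) = f(u).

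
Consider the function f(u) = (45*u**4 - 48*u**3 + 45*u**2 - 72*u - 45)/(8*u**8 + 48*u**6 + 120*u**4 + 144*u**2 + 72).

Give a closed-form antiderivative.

An antiderivative is F(u) = -5*u/(8*u**4/3 + 8*u**2 + 8) + 1/(2*u**4/3 + 2*u**2 + 2).

f has the shape v'r + vr' for v = 1/(2*u**4/3 + 2*u**2 + 2) and r = 1 - 5*u/4 — it is the derivative of the product v*r.
Check: d/du[-5*u/(8*u**4/3 + 8*u**2 + 8) + 1/(2*u**4/3 + 2*u**2 + 2)] = (45*u**4 - 48*u**3 + 45*u**2 - 72*u - 45)/(8*u**8 + 48*u**6 + 120*u**4 + 144*u**2 + 72) = f(u).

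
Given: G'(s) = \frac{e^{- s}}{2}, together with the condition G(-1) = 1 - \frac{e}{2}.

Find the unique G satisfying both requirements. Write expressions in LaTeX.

G(s) = \frac{\left(2 e^{s} - 1\right) e^{- s}}{2}

For G(s) to be correct, d/ds[G] must agree with the stated G'(s) identically.
A general antiderivative is - \frac{e^{- s}}{2} + C.
The condition gives C = 1 - \frac{e}{2} - (- \frac{e}{2}) = 1.
So G(s) = \frac{\left(2 e^{s} - 1\right) e^{- s}}{2}.
Check: d/ds[\frac{\left(2 e^{s} - 1\right) e^{- s}}{2}] = \frac{e^{- s}}{2} = G'(s).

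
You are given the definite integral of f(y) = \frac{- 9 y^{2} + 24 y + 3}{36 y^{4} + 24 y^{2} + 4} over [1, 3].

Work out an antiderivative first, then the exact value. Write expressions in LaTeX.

Antiderivative: F(y) = \frac{3 y - 4}{12 y^{2} + 4}; value = \frac{3}{28}

Recognize the product-rule pattern: f = u'v + uv' with u = \frac{1}{3 y^{2} + 1}, v = \frac{3 y}{4} - 1, so integration by parts undoes it.
F(y) = \frac{3 y - 4}{12 y^{2} + 4} is an antiderivative of f.
Check: d/dy[\frac{3 y - 4}{12 y^{2} + 4}] = \frac{- 9 y^{2} + 24 y + 3}{36 y^{4} + 24 y^{2} + 4} = f(y).
F(3) = \frac{5}{112}; F(1) = - \frac{1}{16}.
Integral = F(3) - F(1) = \frac{3}{28}.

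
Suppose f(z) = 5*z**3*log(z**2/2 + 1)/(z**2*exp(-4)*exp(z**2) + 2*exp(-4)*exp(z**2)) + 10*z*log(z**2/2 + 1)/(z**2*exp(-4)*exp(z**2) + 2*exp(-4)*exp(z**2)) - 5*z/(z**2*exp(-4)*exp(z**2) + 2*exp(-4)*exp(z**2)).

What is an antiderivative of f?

An antiderivative is F(z) = -5*exp(4 - z**2)*log(z**2/2 + 1)/2.

f has the shape u'v + uv' for u = -5*exp(4 - z**2)/2 and v = log(z**2/2 + 1) — it is the derivative of the product u*v.
Check: d/dz[-5*exp(4 - z**2)*log(z**2/2 + 1)/2] = (5*z**3*log(z**2/2 + 1) + 10*z*log(z**2/2 + 1) - 5*z)/(z**2*exp(-4)*exp(z**2) + 2*exp(-4)*exp(z**2)), which equals f(z).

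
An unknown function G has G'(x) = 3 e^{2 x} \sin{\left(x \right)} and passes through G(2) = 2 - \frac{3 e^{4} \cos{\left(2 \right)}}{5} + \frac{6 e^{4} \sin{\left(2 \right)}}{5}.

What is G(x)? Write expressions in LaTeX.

G(x) = - \frac{- 6 e^{2 x} \sin{\left(x \right)} + 3 e^{2 x} \cos{\left(x \right)} - 10}{5}

Whatever form G(x) takes, its d/dx must return the stated G'(x).
A general antiderivative is \frac{6 e^{2 x} \sin{\left(x \right)}}{5} - \frac{3 e^{2 x} \cos{\left(x \right)}}{5} + C.
The condition gives C = 2 - \frac{3 e^{4} \cos{\left(2 \right)}}{5} + \frac{6 e^{4} \sin{\left(2 \right)}}{5} - (- \frac{3 e^{4} \cos{\left(2 \right)}}{5} + \frac{6 e^{4} \sin{\left(2 \right)}}{5}) = 2.
So G(x) = - \frac{- 6 e^{2 x} \sin{\left(x \right)} + 3 e^{2 x} \cos{\left(x \right)} - 10}{5}.
Check: d/dx[- \frac{- 6 e^{2 x} \sin{\left(x \right)} + 3 e^{2 x} \cos{\left(x \right)} - 10}{5}] = 3 e^{2 x} \sin{\left(x \right)} = G'(x).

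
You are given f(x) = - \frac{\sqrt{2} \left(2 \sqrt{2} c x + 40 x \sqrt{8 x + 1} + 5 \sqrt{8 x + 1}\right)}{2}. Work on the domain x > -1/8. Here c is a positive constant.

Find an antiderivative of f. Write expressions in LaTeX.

For F(x) to be correct the identity F'(x) - f(x) = 0 must hold.
Check: d/dx[- c x^{2} - 16 x^{2} \sqrt{4 x + \frac{1}{2}} - 4 x \sqrt{4 x + \frac{1}{2}} - \frac{\sqrt{4 x + \frac{1}{2}}}{4}] = \frac{\sqrt{2} \left(- 2 \sqrt{2} c x \sqrt{8 x + 1} - 320 x^{2} - 80 x - 5\right)}{2 \sqrt{8 x + 1}}, which equals f(x).

An antiderivative is F(x) = - c x^{2} - 16 x^{2} \sqrt{4 x + \frac{1}{2}} - 4 x \sqrt{4 x + \frac{1}{2}} - \frac{\sqrt{4 x + \frac{1}{2}}}{4}.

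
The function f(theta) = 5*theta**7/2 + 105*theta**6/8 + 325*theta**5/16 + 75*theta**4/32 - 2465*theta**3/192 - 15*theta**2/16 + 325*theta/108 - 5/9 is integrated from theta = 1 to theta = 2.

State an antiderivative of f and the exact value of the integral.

f matches the chain-rule pattern g'(h)*h' with inner function h(theta) = -theta**2/2 - 3*theta/4 + 1/3; substituting u = h(theta) collapses the integral.
F(theta) = 5*theta**8/16 + 15*theta**7/8 + 325*theta**6/96 + 15*theta**5/32 - 2465*theta**4/768 - 5*theta**3/16 + 325*theta**2/216 - 5*theta/9 is an antiderivative of f.
Check: d/dtheta[5*theta**8/16 + 15*theta**7/8 + 325*theta**6/96 + 15*theta**5/32 - 2465*theta**4/768 - 5*theta**3/16 + 325*theta**2/216 - 5*theta/9] = 5*theta**7/2 + 105*theta**6/8 + 325*theta**5/16 + 75*theta**4/32 - 2465*theta**3/192 - 15*theta**2/16 + 325*theta/108 - 5/9 = f(theta).
F(2) = 217175/432; F(1) = 23975/6912.
Integral = F(2) - F(1) = 383425/768.

Antiderivative: F(theta) = 5*theta**8/16 + 15*theta**7/8 + 325*theta**6/96 + 15*theta**5/32 - 2465*theta**4/768 - 5*theta**3/16 + 325*theta**2/216 - 5*theta/9; value = 383425/768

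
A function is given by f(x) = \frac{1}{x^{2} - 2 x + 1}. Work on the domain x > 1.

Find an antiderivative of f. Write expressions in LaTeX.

Since d/dx undoes antidifferentiation here, F'(x) = f(x) is required of F(x).
Check: d/dx[- \frac{1}{x - 1}] = \frac{1}{x^{2} - 2 x + 1} = f(x).

An antiderivative is F(x) = - \frac{1}{x - 1}.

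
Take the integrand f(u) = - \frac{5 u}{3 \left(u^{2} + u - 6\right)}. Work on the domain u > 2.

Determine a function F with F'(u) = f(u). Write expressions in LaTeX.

An antiderivative is F(u) = - \frac{2 \log{\left(u - 2 \right)}}{3} - \log{\left(u + 3 \right)}.

The denominator factors as 3 \left(u - 2\right) \left(u + 3\right); partial fractions split f into directly integrable pieces: - \frac{1}{u + 3} - \frac{2}{3 \left(u - 2\right)}.
Check: d/du[- \frac{2 \log{\left(u - 2 \right)}}{3} - \log{\left(u + 3 \right)}] = - \frac{5 u}{3 u^{2} + 3 u - 18}, which equals f(u).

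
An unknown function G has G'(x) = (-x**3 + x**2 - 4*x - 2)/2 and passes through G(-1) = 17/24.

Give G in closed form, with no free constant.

A candidate passes only if d/dx[G] lands on the given G'(x) exactly.
A general antiderivative is -x**4/8 + x**3/6 - x**2 - x + C.
The condition gives C = 17/24 - (-7/24) = 1.
So G(x) = -x**4/8 + x**3/6 - x**2 - x + 1.
Check: d/dx[-x**4/8 + x**3/6 - x**2 - x + 1] = -x**3/2 + x**2/2 - 2*x - 1, which equals G'(x).

G(x) = -x**4/8 + x**3/6 - x**2 - x + 1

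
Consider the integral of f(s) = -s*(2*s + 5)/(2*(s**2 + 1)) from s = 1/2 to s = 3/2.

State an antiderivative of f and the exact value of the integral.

Antiderivative: F(s) = (-4*s - 5*log(s**2 + 1) + 4*atan(s))/4; value = -5*log(13/4)/4 - 1 - atan(1/2) + 5*log(5/4)/4 + atan(3/2)

Check any antiderivative F(s) by computing F'(s) and comparing it with f(s).
F(s) = (-4*s - 5*log(s**2 + 1) + 4*atan(s))/4 is an antiderivative of f.
Check: d/ds[(-4*s - 5*log(s**2 + 1) + 4*atan(s))/4] = (-2*s**2 - 5*s)/(2*s**2 + 2), which equals f(s).
F(3/2) = -3/2 - 5*log(13/4)/4 + atan(3/2); F(1/2) = -1/2 - 5*log(5/4)/4 + atan(1/2).
Integral = F(3/2) - F(1/2) = -5*log(13/4)/4 - 1 - atan(1/2) + 5*log(5/4)/4 + atan(3/2).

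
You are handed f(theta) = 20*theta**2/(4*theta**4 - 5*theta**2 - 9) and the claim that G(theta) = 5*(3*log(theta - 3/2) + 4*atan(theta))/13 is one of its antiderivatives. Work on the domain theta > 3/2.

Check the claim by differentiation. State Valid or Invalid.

d/dtheta[G] = (30*theta**2 + 40*theta - 30)/(26*theta**3 - 39*theta**2 + 26*theta - 39)
d/dtheta[G] - f(theta) = 30/(26*theta + 39) != 0.

Invalid: d/dtheta[G] - f = 30/(26*theta + 39), which is not 0.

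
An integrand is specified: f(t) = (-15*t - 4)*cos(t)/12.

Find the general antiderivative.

Any candidate F(t) must reproduce f(t) exactly when differentiated.
Check: d/dt[-(15*t*sin(t) + 4*sin(t) + 15*cos(t))/12] = -5*t*cos(t)/4 - cos(t)/3, which equals f(t).

F(t) = -(15*t*sin(t) + 4*sin(t) + 15*cos(t))/12 + C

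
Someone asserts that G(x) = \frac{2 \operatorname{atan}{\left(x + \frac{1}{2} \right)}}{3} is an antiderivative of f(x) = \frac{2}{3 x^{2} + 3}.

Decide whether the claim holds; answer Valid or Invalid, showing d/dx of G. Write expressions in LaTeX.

d/dx[G] = \frac{8}{12 x^{2} + 12 x + 15}
d/dx[G] - f(x) = \frac{- 8 x - 2}{12 x^{4} + 12 x^{3} + 27 x^{2} + 12 x + 15} != 0.

Invalid: d/dx[G] - f = \frac{- 8 x - 2}{12 x^{4} + 12 x^{3} + 27 x^{2} + 12 x + 15}, which is not 0.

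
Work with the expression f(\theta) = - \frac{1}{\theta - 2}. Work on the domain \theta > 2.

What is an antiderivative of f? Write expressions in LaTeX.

Whatever form F(\theta) takes, F'(\theta) = f(\theta) is non-negotiable.
Check: d/d\theta[- \log{\left(\theta - 2 \right)}] = - \frac{1}{\theta - 2} = f(\theta).

An antiderivative is F(\theta) = - \log{\left(\theta - 2 \right)}.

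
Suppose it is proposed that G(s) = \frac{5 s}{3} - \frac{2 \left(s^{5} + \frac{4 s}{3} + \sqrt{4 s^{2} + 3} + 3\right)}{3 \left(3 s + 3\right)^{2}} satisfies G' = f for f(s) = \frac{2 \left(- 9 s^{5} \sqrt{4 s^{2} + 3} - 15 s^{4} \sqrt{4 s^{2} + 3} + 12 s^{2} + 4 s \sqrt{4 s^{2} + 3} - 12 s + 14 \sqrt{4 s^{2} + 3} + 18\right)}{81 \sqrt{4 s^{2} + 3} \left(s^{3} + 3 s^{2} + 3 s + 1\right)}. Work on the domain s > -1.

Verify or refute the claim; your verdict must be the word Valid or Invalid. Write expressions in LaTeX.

Invalid: d/ds[G] - f = \frac{5}{3}, which is not 0.

d/ds[G] = \frac{- 18 s^{5} \sqrt{4 s^{2} + 3} - 30 s^{4} \sqrt{4 s^{2} + 3} + 135 s^{3} \sqrt{4 s^{2} + 3} + 405 s^{2} \sqrt{4 s^{2} + 3} + 24 s^{2} + 413 s \sqrt{4 s^{2} + 3} - 24 s + 163 \sqrt{4 s^{2} + 3} + 36}{81 s^{3} \sqrt{4 s^{2} + 3} + 243 s^{2} \sqrt{4 s^{2} + 3} + 243 s \sqrt{4 s^{2} + 3} + 81 \sqrt{4 s^{2} + 3}}
d/ds[G] - f(s) = \frac{5}{3} != 0.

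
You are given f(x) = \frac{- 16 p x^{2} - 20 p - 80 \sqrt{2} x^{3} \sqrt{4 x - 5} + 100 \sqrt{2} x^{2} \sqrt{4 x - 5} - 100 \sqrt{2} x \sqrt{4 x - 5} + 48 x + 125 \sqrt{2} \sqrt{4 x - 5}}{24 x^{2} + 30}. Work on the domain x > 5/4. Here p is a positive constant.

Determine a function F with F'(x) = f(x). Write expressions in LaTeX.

An antiderivative is F(x) = - \frac{2 p x}{3} - \frac{8 x^{2} \sqrt{2 x - \frac{5}{2}}}{3} + \frac{20 x \sqrt{2 x - \frac{5}{2}}}{3} - \frac{25 \sqrt{2 x - \frac{5}{2}}}{6} + \log{\left(2 x^{2} + \frac{5}{2} \right)}.

For F(x) to be correct the identity F'(x) - f(x) = 0 must hold.
Check: d/dx[- \frac{2 p x}{3} - \frac{8 x^{2} \sqrt{2 x - \frac{5}{2}}}{3} + \frac{20 x \sqrt{2 x - \frac{5}{2}}}{3} - \frac{25 \sqrt{2 x - \frac{5}{2}}}{6} + \log{\left(2 x^{2} + \frac{5}{2} \right)}] = \frac{- 8 \sqrt{2} p x^{2} \sqrt{4 x - 5} - 10 \sqrt{2} p \sqrt{4 x - 5} - 320 x^{4} + 800 x^{3} - 900 x^{2} + 24 \sqrt{2} x \sqrt{4 x - 5} + 1000 x - 625}{12 \sqrt{2} x^{2} \sqrt{4 x - 5} + 15 \sqrt{2} \sqrt{4 x - 5}}, which equals f(x).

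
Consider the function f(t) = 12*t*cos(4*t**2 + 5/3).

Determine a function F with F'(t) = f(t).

An antiderivative is F(t) = 3*sin(4*t**2 + 5/3)/2.

f matches the chain-rule pattern g'(h)*h' with inner function h(t) = 4*t**2 + 5/3; substituting u = h(t) collapses the integral.
Check: d/dt[3*sin(4*t**2 + 5/3)/2] = 12*t*cos(4*t**2 + 5/3) = f(t).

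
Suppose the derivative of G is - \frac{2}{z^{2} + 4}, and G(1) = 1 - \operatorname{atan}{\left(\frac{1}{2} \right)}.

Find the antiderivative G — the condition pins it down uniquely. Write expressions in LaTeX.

G(z) = 1 - \operatorname{atan}{\left(\frac{z}{2} \right)}

A candidate passes only if d/dz[G] lands on the given G'(z) exactly.
A general antiderivative is - \operatorname{atan}{\left(\frac{z}{2} \right)} + C.
The condition gives C = 1 - \operatorname{atan}{\left(\frac{1}{2} \right)} - (- \operatorname{atan}{\left(\frac{1}{2} \right)}) = 1.
So G(z) = 1 - \operatorname{atan}{\left(\frac{z}{2} \right)}.
Check: d/dz[1 - \operatorname{atan}{\left(\frac{z}{2} \right)}] = - \frac{2}{z^{2} + 4} = G'(z).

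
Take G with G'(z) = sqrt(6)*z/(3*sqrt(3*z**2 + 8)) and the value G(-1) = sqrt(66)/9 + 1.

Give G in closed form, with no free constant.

The substitution u = z**2/2 + 4/3 works: G'(z) is exactly (dG/du)*(du/dz) for that inner function.
A general antiderivative is 2*sqrt(z**2/2 + 4/3)/3 + C.
The condition gives C = sqrt(66)/9 + 1 - (sqrt(66)/9) = 1.
So G(z) = sqrt(6)*sqrt(3*z**2 + 8)/9 + 1.
Check: d/dz[sqrt(6)*sqrt(3*z**2 + 8)/9 + 1] = sqrt(6)*z/(3*sqrt(3*z**2 + 8)) = G'(z).

G(z) = sqrt(6)*sqrt(3*z**2 + 8)/9 + 1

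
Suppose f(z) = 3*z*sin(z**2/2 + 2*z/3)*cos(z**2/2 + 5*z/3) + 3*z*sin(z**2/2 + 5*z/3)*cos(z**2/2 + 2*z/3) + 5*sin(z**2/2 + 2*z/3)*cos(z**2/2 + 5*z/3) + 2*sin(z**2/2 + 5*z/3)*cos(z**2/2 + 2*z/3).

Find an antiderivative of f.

Recognize the product-rule pattern: f = u'v + uv' with u = 3*sin(z**2/2 + 2*z/3), v = sin(z**2/2 + 5*z/3), so integration by parts undoes it.
Check: d/dz[3*sin(z**2/2 + 2*z/3)*sin(z**2/2 + 5*z/3)] = 3*z*sin(z**2/2 + 2*z/3)*cos(z**2/2 + 5*z/3) + 3*z*sin(z**2/2 + 5*z/3)*cos(z**2/2 + 2*z/3) + 5*sin(z**2/2 + 2*z/3)*cos(z**2/2 + 5*z/3) + 2*sin(z**2/2 + 5*z/3)*cos(z**2/2 + 2*z/3) = f(z).

An antiderivative is F(z) = 3*sin(z**2/2 + 2*z/3)*sin(z**2/2 + 5*z/3).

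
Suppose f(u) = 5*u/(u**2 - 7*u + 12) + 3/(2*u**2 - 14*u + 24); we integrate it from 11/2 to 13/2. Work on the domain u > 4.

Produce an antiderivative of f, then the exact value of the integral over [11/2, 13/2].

Antiderivative: F(u) = 43*log(u - 4)/2 - 33*log(u - 3)/2; value = -33*log(7/2)/2 - 43*log(3/2)/2 + 38*log(5/2)

Factor the denominator (2*(u - 4)*(u - 3)) and decompose: f = -33/(2*(u - 3)) + 43/(2*(u - 4)); each piece integrates to a log, atan, or power term.
F(u) = 43*log(u - 4)/2 - 33*log(u - 3)/2 is an antiderivative of f.
Check: d/du[43*log(u - 4)/2 - 33*log(u - 3)/2] = (10*u + 3)/(2*u**2 - 14*u + 24), which equals f(u).
F(13/2) = -33*log(7/2)/2 + 43*log(5/2)/2; F(11/2) = -33*log(5/2)/2 + 43*log(3/2)/2.
Integral = F(13/2) - F(11/2) = -33*log(7/2)/2 - 43*log(3/2)/2 + 38*log(5/2).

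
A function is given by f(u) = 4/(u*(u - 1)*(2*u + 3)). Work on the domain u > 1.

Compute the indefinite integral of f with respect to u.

F(u) = 4*(-5*log(u) + 3*log(u - 1) + 2*log(u + 3/2))/15 + C

The denominator factors as u*(u - 1)*(2*u + 3); partial fractions split f into directly integrable pieces: 16/(15*(2*u + 3)) + 4/(5*(u - 1)) - 4/(3*u).
Check: d/du[4*(-5*log(u) + 3*log(u - 1) + 2*log(u + 3/2))/15] = 4/(2*u**3 + u**2 - 3*u), which equals f(u).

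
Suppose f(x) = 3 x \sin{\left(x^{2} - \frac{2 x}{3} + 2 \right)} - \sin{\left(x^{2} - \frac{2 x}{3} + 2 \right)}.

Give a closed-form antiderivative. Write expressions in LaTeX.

An antiderivative is F(x) = - \frac{3 \cos{\left(x^{2} - \frac{2 x}{3} + 2 \right)}}{2}.

The substitution u = x^{2} - \frac{2 x}{3} + 2 works: f is exactly (dF/du)*(du/dx) for that inner function.
Check: d/dx[- \frac{3 \cos{\left(x^{2} - \frac{2 x}{3} + 2 \right)}}{2}] = 3 x \sin{\left(x^{2} - \frac{2 x}{3} + 2 \right)} - \sin{\left(x^{2} - \frac{2 x}{3} + 2 \right)} = f(x).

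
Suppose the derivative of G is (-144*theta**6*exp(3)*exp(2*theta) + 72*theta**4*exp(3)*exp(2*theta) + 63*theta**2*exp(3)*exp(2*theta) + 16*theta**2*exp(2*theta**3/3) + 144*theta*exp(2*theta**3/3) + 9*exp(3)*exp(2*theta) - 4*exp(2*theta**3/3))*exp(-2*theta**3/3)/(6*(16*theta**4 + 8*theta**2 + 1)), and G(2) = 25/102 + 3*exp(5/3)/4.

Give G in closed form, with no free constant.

Check a candidate G(theta) by differentiating: d/dtheta[G] must match the given G'(theta).
A general antiderivative is (-theta/3 - 3/2)/(2*theta**2 + 1/2) + 3*exp(-2*theta**3/3 + 2*theta + 3)/4 + C.
The condition gives C = 25/102 + 3*exp(5/3)/4 - (-13/51 + 3*exp(5/3)/4) = 1/2.
So G(theta) = (-theta/3 - 3/2)/(2*theta**2 + 1/2) + 3*exp(-2*theta**3/3 + 2*theta + 3)/4 + 1/2.
Check: d/dtheta[(-theta/3 - 3/2)/(2*theta**2 + 1/2) + 3*exp(-2*theta**3/3 + 2*theta + 3)/4 + 1/2] = (-144*theta**6*exp(3)*exp(2*theta)*exp(-2*theta**3/3) + 72*theta**4*exp(3)*exp(2*theta)*exp(-2*theta**3/3) + 63*theta**2*exp(3)*exp(2*theta)*exp(-2*theta**3/3) + 16*theta**2 + 144*theta + 9*exp(3)*exp(2*theta)*exp(-2*theta**3/3) - 4)/(96*theta**4 + 48*theta**2 + 6), which equals G'(theta).

G(theta) = (-theta/3 - 3/2)/(2*theta**2 + 1/2) + 3*exp(-2*theta**3/3 + 2*theta + 3)/4 + 1/2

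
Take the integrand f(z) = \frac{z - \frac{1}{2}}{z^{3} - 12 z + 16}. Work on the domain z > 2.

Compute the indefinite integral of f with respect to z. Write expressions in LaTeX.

F(z) = - \frac{- z \log{\left(z - 2 \right)} + z \log{\left(z + 4 \right)} + 2 \log{\left(z - 2 \right)} - 2 \log{\left(z + 4 \right)} + 2}{8 \left(z - 2\right)} + C

The denominator factors as 2 \left(z - 2\right)^{2} \left(z + 4\right); partial fractions split f into directly integrable pieces: - \frac{1}{8 \left(z + 4\right)} + \frac{1}{8 \left(z - 2\right)} + \frac{1}{4 \left(z - 2\right)^{2}}.
Check: d/dz[- \frac{- z \log{\left(z - 2 \right)} + z \log{\left(z + 4 \right)} + 2 \log{\left(z - 2 \right)} - 2 \log{\left(z + 4 \right)} + 2}{8 \left(z - 2\right)}] = \frac{2 z - 1}{2 z^{3} - 24 z + 32}, which equals f(z).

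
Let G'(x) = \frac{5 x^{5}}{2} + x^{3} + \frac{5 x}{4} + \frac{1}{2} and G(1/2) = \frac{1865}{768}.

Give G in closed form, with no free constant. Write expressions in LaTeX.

The integrand splits into summands that can be handled one at a time.
A general antiderivative is \frac{5 x^{6}}{12} + \frac{x^{4}}{4} + \frac{5 x^{2}}{8} + \frac{x}{2} + C.
The condition gives C = \frac{1865}{768} - (\frac{329}{768}) = 2.
So G(x) = \frac{5 x^{6}}{12} + \frac{x^{4}}{4} + \frac{5 x^{2}}{8} + \frac{x}{2} + 2.
Check: d/dx[\frac{5 x^{6}}{12} + \frac{x^{4}}{4} + \frac{5 x^{2}}{8} + \frac{x}{2} + 2] = \frac{5 x^{5}}{2} + x^{3} + \frac{5 x}{4} + \frac{1}{2} = G'(x).

G(x) = \frac{5 x^{6}}{12} + \frac{x^{4}}{4} + \frac{5 x^{2}}{8} + \frac{x}{2} + 2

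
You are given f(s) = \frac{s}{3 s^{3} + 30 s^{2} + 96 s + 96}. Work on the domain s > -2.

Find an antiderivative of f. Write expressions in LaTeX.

The denominator factors as 3 \left(s + 2\right) \left(s + 4\right)^{2}; partial fractions split f into directly integrable pieces: \frac{1}{6 \left(s + 4\right)} + \frac{2}{3 \left(s + 4\right)^{2}} - \frac{1}{6 \left(s + 2\right)}.
Check: d/ds[\frac{- \left(s + 4\right) \log{\left(s + 2 \right)} + \left(s + 4\right) \log{\left(s + 4 \right)} - 4}{6 \left(s + 4\right)}] = \frac{s}{3 s^{3} + 30 s^{2} + 96 s + 96} = f(s).

An antiderivative is F(s) = \frac{- \left(s + 4\right) \log{\left(s + 2 \right)} + \left(s + 4\right) \log{\left(s + 4 \right)} - 4}{6 \left(s + 4\right)}.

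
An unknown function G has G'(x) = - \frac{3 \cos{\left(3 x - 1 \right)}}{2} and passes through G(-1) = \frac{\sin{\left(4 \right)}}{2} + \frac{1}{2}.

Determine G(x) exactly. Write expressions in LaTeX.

The proposed G(x) is checked by its d/dx: the result must match the given G'(x).
A general antiderivative is - \frac{\sin{\left(3 x - 1 \right)}}{2} + C.
The condition gives C = \frac{\sin{\left(4 \right)}}{2} + \frac{1}{2} - (\frac{\sin{\left(4 \right)}}{2}) = \frac{1}{2}.
So G(x) = - \frac{\sin{\left(3 x - 1 \right)} - 1}{2}.
Check: d/dx[- \frac{\sin{\left(3 x - 1 \right)} - 1}{2}] = - \frac{3 \cos{\left(3 x - 1 \right)}}{2} = G'(x).

G(x) = - \frac{\sin{\left(3 x - 1 \right)} - 1}{2}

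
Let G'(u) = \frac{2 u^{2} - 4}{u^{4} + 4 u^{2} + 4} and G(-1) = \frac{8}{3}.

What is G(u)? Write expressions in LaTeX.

G(u) = \frac{2 \left(u^{2} - u + 2\right)}{u^{2} + 2}

G'(u) has the shape v'r + vr' for v = - u and r = \frac{1}{\frac{u^{2}}{2} + 1} — it is the derivative of the product v*r.
A general antiderivative is - \frac{u}{\frac{u^{2}}{2} + 1} + C.
The condition gives C = \frac{8}{3} - (\frac{2}{3}) = 2.
So G(u) = \frac{2 \left(u^{2} - u + 2\right)}{u^{2} + 2}.
Check: d/du[\frac{2 \left(u^{2} - u + 2\right)}{u^{2} + 2}] = \frac{2 u^{2} - 4}{u^{4} + 4 u^{2} + 4} = G'(u).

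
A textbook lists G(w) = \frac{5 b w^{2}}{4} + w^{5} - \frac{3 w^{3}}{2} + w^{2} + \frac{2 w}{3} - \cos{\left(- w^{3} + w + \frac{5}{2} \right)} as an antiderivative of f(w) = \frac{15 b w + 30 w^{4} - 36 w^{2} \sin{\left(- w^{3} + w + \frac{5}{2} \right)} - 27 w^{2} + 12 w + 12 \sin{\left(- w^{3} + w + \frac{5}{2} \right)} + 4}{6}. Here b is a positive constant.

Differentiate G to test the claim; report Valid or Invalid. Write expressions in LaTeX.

d/dw[G] = \frac{5 b w}{2} + 5 w^{4} - 3 w^{2} \sin{\left(- w^{3} + w + \frac{5}{2} \right)} - \frac{9 w^{2}}{2} + 2 w + \sin{\left(- w^{3} + w + \frac{5}{2} \right)} + \frac{2}{3}
d/dw[G] - f(w) = 3 w^{2} \sin{\left(- w^{3} + w + \frac{5}{2} \right)} - \sin{\left(- w^{3} + w + \frac{5}{2} \right)} != 0.

Invalid: d/dw[G] - f = 3 w^{2} \sin{\left(- w^{3} + w + \frac{5}{2} \right)} - \sin{\left(- w^{3} + w + \frac{5}{2} \right)}, which is not 0.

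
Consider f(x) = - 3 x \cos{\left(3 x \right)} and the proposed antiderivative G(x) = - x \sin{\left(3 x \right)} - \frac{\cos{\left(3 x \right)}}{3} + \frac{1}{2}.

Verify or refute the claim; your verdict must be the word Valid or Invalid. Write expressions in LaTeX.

Valid - the claim checks out under differentiation.

d/dx[G] = - 3 x \cos{\left(3 x \right)}
This equals f(x) exactly, so the claim holds.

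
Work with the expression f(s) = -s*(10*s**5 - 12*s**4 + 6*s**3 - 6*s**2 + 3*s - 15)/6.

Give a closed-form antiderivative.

An antiderivative is F(s) = -5*s**7/21 + s**6/3 - s**5/5 + s**4/4 - s**3/6 + 5*s**2/4.

Any candidate F(s) must reproduce f(s) exactly when differentiated.
Check: d/ds[-5*s**7/21 + s**6/3 - s**5/5 + s**4/4 - s**3/6 + 5*s**2/4] = -5*s**6/3 + 2*s**5 - s**4 + s**3 - s**2/2 + 5*s/2, which equals f(s).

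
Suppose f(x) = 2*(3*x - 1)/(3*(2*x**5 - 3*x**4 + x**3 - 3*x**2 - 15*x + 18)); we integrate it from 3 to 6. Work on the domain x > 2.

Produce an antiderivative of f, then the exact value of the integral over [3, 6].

Antiderivative: F(x) = -(-300*log(x - 2) + 294*log(x - 1) + 176*log(x + 3/2) - 85*log(x**2 + 3) + 190*sqrt(3)*atan(sqrt(3)*x/3))/4410; value = -log(5)/15 - 19*sqrt(3)*atan(2*sqrt(3))/441 - 88*log(15/2)/2205 - 17*log(12)/882 + log(2)/15 + 88*log(9/2)/2205 + 17*log(39)/882 + 19*sqrt(3)*pi/1323 + 10*log(4)/147

Factor the denominator (3*(x - 2)*(x - 1)*(2*x + 3)*(x**2 + 3)) and decompose: f = (17*x - 57)/(441*(x**2 + 3)) - 176/(2205*(2*x + 3)) - 1/(15*(x - 1)) + 10/(147*(x - 2)); each piece integrates to a log, atan, or power term.
F(x) = -(-300*log(x - 2) + 294*log(x - 1) + 176*log(x + 3/2) - 85*log(x**2 + 3) + 190*sqrt(3)*atan(sqrt(3)*x/3))/4410 is an antiderivative of f.
Check: d/dx[-(-300*log(x - 2) + 294*log(x - 1) + 176*log(x + 3/2) - 85*log(x**2 + 3) + 190*sqrt(3)*atan(sqrt(3)*x/3))/4410] = (6*x - 2)/(6*x**5 - 9*x**4 + 3*x**3 - 9*x**2 - 45*x + 54), which equals f(x).
F(6) = -log(5)/15 - 19*sqrt(3)*atan(2*sqrt(3))/441 - 88*log(15/2)/2205 + 17*log(39)/882 + 10*log(4)/147; F(3) = -19*sqrt(3)*pi/1323 - 88*log(9/2)/2205 - log(2)/15 + 17*log(12)/882.
Integral = F(6) - F(3) = -log(5)/15 - 19*sqrt(3)*atan(2*sqrt(3))/441 - 88*log(15/2)/2205 - 17*log(12)/882 + log(2)/15 + 88*log(9/2)/2205 + 17*log(39)/882 + 19*sqrt(3)*pi/1323 + 10*log(4)/147.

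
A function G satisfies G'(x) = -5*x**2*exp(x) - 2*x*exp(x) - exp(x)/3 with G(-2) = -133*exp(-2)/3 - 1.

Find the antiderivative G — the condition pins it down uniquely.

G(x) = -5*x**2*exp(x) + 8*x*exp(x) - 25*exp(x)/3 - 1

G'(x) has the shape u'v + uv' for u = -5*x**2 + 8*x - 25/3 and v = exp(x) — it is the derivative of the product u*v.
A general antiderivative is (-15*x**2 + 24*x - 25)*exp(x)/3 + C.
The condition gives C = -133*exp(-2)/3 - 1 - (-133*exp(-2)/3) = -1.
So G(x) = -5*x**2*exp(x) + 8*x*exp(x) - 25*exp(x)/3 - 1.
Check: d/dx[-5*x**2*exp(x) + 8*x*exp(x) - 25*exp(x)/3 - 1] = -5*x**2*exp(x) - 2*x*exp(x) - exp(x)/3 = G'(x).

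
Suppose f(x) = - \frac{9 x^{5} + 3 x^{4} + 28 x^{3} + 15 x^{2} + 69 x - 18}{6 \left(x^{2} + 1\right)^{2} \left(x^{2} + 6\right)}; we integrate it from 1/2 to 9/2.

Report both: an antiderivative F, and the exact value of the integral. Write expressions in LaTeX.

Antiderivative: F(x) = - \frac{9 x^{2} \log{\left(x^{2} + 6 \right)} - 6 x + 9 \log{\left(x^{2} + 6 \right)} - 10}{12 \left(x^{2} + 1\right)}; value = - \frac{3 \log{\left(\frac{105}{4} \right)}}{4} - \frac{184}{255} + \frac{3 \log{\left(\frac{25}{4} \right)}}{4}

Whatever form F(x) takes, F'(x) = f(x) is non-negotiable.
F(x) = - \frac{9 x^{2} \log{\left(x^{2} + 6 \right)} - 6 x + 9 \log{\left(x^{2} + 6 \right)} - 10}{12 \left(x^{2} + 1\right)} is an antiderivative of f.
Check: d/dx[- \frac{9 x^{2} \log{\left(x^{2} + 6 \right)} - 6 x + 9 \log{\left(x^{2} + 6 \right)} - 10}{12 \left(x^{2} + 1\right)}] = \frac{- 9 x^{5} - 3 x^{4} - 28 x^{3} - 15 x^{2} - 69 x + 18}{6 x^{6} + 48 x^{4} + 78 x^{2} + 36}, which equals f(x).
F(9/2) = \frac{37}{255} - \frac{3 \log{\left(\frac{105}{4} \right)}}{4}; F(1/2) = \frac{13}{15} - \frac{3 \log{\left(\frac{25}{4} \right)}}{4}.
Integral = F(9/2) - F(1/2) = - \frac{3 \log{\left(\frac{105}{4} \right)}}{4} - \frac{184}{255} + \frac{3 \log{\left(\frac{25}{4} \right)}}{4}.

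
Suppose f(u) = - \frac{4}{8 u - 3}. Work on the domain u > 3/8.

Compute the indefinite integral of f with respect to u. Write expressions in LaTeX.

F(u) = - \frac{\log{\left(4 u - \frac{3}{2} \right)}}{2} + C

Check any antiderivative F(u) by computing F'(u) and comparing it with f(u).
Check: d/du[- \frac{\log{\left(4 u - \frac{3}{2} \right)}}{2}] = - \frac{4}{8 u - 3} = f(u).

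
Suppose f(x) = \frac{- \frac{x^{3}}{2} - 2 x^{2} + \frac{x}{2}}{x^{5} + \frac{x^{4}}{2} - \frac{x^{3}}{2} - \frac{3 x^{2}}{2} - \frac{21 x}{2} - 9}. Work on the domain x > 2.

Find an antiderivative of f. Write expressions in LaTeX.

Factor the denominator (\left(x - 2\right) \left(x + 1\right) \left(2 x + 3\right) \left(x^{2} + 3\right)) and decompose: f = \frac{2 \left(5 x - 11\right)}{49 \left(x^{2} + 3\right)} - \frac{38}{49 \left(2 x + 3\right)} + \frac{1}{3 \left(x + 1\right)} - \frac{22}{147 \left(x - 2\right)}; each piece integrates to a log, atan, or power term.
Check: d/dx[- \frac{22 \log{\left(x - 2 \right)}}{147} + \frac{\log{\left(x + 1 \right)}}{3} - \frac{19 \log{\left(x + \frac{3}{2} \right)}}{49} + \frac{5 \log{\left(x^{2} + 3 \right)}}{49} - \frac{22 \sqrt{3} \operatorname{atan}{\left(\frac{\sqrt{3} x}{3} \right)}}{147}] = \frac{- x^{3} - 4 x^{2} + x}{2 x^{5} + x^{4} - x^{3} - 3 x^{2} - 21 x - 18}, which equals f(x).

An antiderivative is F(x) = - \frac{22 \log{\left(x - 2 \right)}}{147} + \frac{\log{\left(x + 1 \right)}}{3} - \frac{19 \log{\left(x + \frac{3}{2} \right)}}{49} + \frac{5 \log{\left(x^{2} + 3 \right)}}{49} - \frac{22 \sqrt{3} \operatorname{atan}{\left(\frac{\sqrt{3} x}{3} \right)}}{147}.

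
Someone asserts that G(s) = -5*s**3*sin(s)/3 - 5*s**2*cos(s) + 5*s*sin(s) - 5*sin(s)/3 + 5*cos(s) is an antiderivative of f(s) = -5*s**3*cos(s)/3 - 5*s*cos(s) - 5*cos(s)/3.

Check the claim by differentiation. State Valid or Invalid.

Valid - the claim checks out under differentiation.

d/ds[G] = -5*s**3*cos(s)/3 - 5*s*cos(s) - 5*cos(s)/3
This equals f(s) exactly, so the claim holds.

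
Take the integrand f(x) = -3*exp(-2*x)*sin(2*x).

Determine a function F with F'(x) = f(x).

An antiderivative is F(x) = (3*sin(2*x) + 3*cos(2*x))*exp(-2*x)/4.

Whatever form F(x) takes, F'(x) = f(x) is non-negotiable.
Check: d/dx[(3*sin(2*x) + 3*cos(2*x))*exp(-2*x)/4] = -3*exp(-2*x)*sin(2*x) = f(x).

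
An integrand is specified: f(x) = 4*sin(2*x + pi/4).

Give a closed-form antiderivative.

Recover f(x) by differentiating a candidate F(x); any mismatch rules it out.
Check: d/dx[-2*cos(2*x + pi/4)] = 4*sin(2*x + pi/4) = f(x).

An antiderivative is F(x) = -2*cos(2*x + pi/4).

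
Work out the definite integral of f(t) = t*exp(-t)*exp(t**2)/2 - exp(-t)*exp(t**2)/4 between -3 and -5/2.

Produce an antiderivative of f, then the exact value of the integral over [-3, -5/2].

Antiderivative: F(t) = exp(-t)*exp(t**2)/4; value = -exp(12)/4 + exp(35/4)/4

The substitution u = t**2 - t works: f is exactly (dF/du)*(du/dt) for that inner function.
F(t) = exp(-t)*exp(t**2)/4 is an antiderivative of f.
Check: d/dt[exp(-t)*exp(t**2)/4] = (2*t*exp(t**2) - exp(t**2))*exp(-t)/4, which equals f(t).
F(-5/2) = exp(35/4)/4; F(-3) = exp(12)/4.
Integral = F(-5/2) - F(-3) = -exp(12)/4 + exp(35/4)/4.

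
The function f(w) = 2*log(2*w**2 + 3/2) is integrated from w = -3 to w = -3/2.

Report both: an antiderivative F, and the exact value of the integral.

For F(w) to be correct the identity F'(w) - f(w) = 0 must hold.
F(w) = 2*(w*log(2*w**2 + 3/2) - 2*w + sqrt(3)*atan(2*sqrt(3)*w/3)) is an antiderivative of f.
Check: d/dw[2*(w*log(2*w**2 + 3/2) - 2*w + sqrt(3)*atan(2*sqrt(3)*w/3))] = 2*log(2*w**2 + 3/2) = f(w).
F(-3/2) = -3*log(6) - 2*sqrt(3)*pi/3 + 6; F(-3) = -6*log(39/2) - 2*sqrt(3)*atan(2*sqrt(3)) + 12.
Integral = F(-3/2) - F(-3) = -6 - 3*log(6) - 2*sqrt(3)*pi/3 + 2*sqrt(3)*atan(2*sqrt(3)) + 6*log(39/2).

Antiderivative: F(w) = 2*(w*log(2*w**2 + 3/2) - 2*w + sqrt(3)*atan(2*sqrt(3)*w/3)); value = -6 - 3*log(6) - 2*sqrt(3)*pi/3 + 2*sqrt(3)*atan(2*sqrt(3)) + 6*log(39/2)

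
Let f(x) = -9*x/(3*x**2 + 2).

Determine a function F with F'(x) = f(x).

f matches the chain-rule pattern g'(h)*h' with inner function h(x) = 3*x**2 + 2; substituting u = h(x) collapses the integral.
Check: d/dx[-3*log(3*x**2 + 2)/2] = -9*x/(3*x**2 + 2) = f(x).

An antiderivative is F(x) = -3*log(3*x**2 + 2)/2.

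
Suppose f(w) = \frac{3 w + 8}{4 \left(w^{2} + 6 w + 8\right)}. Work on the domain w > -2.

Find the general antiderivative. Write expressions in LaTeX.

F(w) = \frac{\log{\left(w + 2 \right)}}{4} + \frac{\log{\left(w + 4 \right)}}{2} + C

The denominator factors as 4 \left(w + 2\right) \left(w + 4\right); partial fractions split f into directly integrable pieces: \frac{1}{2 \left(w + 4\right)} + \frac{1}{4 \left(w + 2\right)}.
Check: d/dw[\frac{\log{\left(w + 2 \right)}}{4} + \frac{\log{\left(w + 4 \right)}}{2}] = \frac{3 w + 8}{4 w^{2} + 24 w + 32}, which equals f(w).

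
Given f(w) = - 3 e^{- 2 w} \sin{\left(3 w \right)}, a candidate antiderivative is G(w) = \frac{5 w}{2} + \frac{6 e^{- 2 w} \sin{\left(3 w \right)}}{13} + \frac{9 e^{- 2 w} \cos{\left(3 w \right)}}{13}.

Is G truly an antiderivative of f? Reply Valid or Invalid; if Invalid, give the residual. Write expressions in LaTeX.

d/dw[G] = \frac{\left(5 e^{2 w} - 6 \sin{\left(3 w \right)}\right) e^{- 2 w}}{2}
d/dw[G] - f(w) = \frac{5}{2} != 0.

Invalid: d/dw[G] - f = \frac{5}{2}, which is not 0.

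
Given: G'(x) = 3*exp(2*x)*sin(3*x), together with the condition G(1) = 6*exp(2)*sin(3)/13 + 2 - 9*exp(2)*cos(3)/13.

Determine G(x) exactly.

G(x) = (6*exp(2*x)*sin(3*x) - 9*exp(2*x)*cos(3*x) + 26)/13

A first test for any G(x): its x-derivative must equal the given G'(x).
A general antiderivative is 6*exp(2*x)*sin(3*x)/13 - 9*exp(2*x)*cos(3*x)/13 + C.
The condition gives C = 6*exp(2)*sin(3)/13 + 2 - 9*exp(2)*cos(3)/13 - (6*exp(2)*sin(3)/13 - 9*exp(2)*cos(3)/13) = 2.
So G(x) = (6*exp(2*x)*sin(3*x) - 9*exp(2*x)*cos(3*x) + 26)/13.
Check: d/dx[(6*exp(2*x)*sin(3*x) - 9*exp(2*x)*cos(3*x) + 26)/13] = 3*exp(2*x)*sin(3*x) = G'(x).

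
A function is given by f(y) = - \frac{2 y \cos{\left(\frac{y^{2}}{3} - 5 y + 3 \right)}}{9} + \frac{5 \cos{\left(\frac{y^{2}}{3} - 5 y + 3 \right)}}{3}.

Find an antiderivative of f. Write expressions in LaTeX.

An antiderivative is F(y) = - \frac{\sin{\left(\frac{y^{2}}{3} - 5 y + 3 \right)}}{3}.

f matches the chain-rule pattern g'(h)*h' with inner function h(y) = \frac{y^{2}}{3} - 5 y + 3; substituting u = h(y) collapses the integral.
Check: d/dy[- \frac{\sin{\left(\frac{y^{2}}{3} - 5 y + 3 \right)}}{3}] = - \frac{2 y \cos{\left(\frac{y^{2}}{3} - 5 y + 3 \right)}}{9} + \frac{5 \cos{\left(\frac{y^{2}}{3} - 5 y + 3 \right)}}{3} = f(y).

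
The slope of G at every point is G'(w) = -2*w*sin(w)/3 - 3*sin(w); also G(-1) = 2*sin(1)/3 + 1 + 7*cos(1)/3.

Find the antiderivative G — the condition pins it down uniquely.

The integrand splits into summands that can be handled one at a time.
A general antiderivative is 2*w*cos(w)/3 - 2*sin(w)/3 + 3*cos(w) + C.
The condition gives C = 2*sin(1)/3 + 1 + 7*cos(1)/3 - (2*sin(1)/3 + 7*cos(1)/3) = 1.
So G(w) = 2*w*cos(w)/3 - 2*sin(w)/3 + 3*cos(w) + 1.
Check: d/dw[2*w*cos(w)/3 - 2*sin(w)/3 + 3*cos(w) + 1] = -2*w*sin(w)/3 - 3*sin(w) = G'(w).

G(w) = 2*w*cos(w)/3 - 2*sin(w)/3 + 3*cos(w) + 1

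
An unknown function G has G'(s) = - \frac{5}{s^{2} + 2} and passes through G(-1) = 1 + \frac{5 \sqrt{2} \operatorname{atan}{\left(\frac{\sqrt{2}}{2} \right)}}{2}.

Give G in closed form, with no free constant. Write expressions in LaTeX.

G(s) = - \frac{5 \sqrt{2} \operatorname{atan}{\left(\frac{\sqrt{2} s}{2} \right)}}{2} + 1

Recover the given G'(s) by differentiating a candidate G(s); any mismatch rules it out.
A general antiderivative is - \frac{5 \sqrt{2} \operatorname{atan}{\left(\frac{\sqrt{2} s}{2} \right)}}{2} + C.
The condition gives C = 1 + \frac{5 \sqrt{2} \operatorname{atan}{\left(\frac{\sqrt{2}}{2} \right)}}{2} - (\frac{5 \sqrt{2} \operatorname{atan}{\left(\frac{\sqrt{2}}{2} \right)}}{2}) = 1.
So G(s) = - \frac{5 \sqrt{2} \operatorname{atan}{\left(\frac{\sqrt{2} s}{2} \right)}}{2} + 1.
Check: d/ds[- \frac{5 \sqrt{2} \operatorname{atan}{\left(\frac{\sqrt{2} s}{2} \right)}}{2} + 1] = - \frac{5}{s^{2} + 2} = G'(s).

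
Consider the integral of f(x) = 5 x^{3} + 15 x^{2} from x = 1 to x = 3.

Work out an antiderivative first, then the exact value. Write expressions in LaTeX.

Integrate term by term and add the pieces.
F(x) = \frac{5 x^{4} + 20 x^{3} + 2}{4} is an antiderivative of f.
Check: d/dx[\frac{5 x^{4} + 20 x^{3} + 2}{4}] = 5 x^{3} + 15 x^{2} = f(x).
F(3) = \frac{947}{4}; F(1) = \frac{27}{4}.
Integral = F(3) - F(1) = 230.

Antiderivative: F(x) = \frac{5 x^{4} + 20 x^{3} + 2}{4}; value = 230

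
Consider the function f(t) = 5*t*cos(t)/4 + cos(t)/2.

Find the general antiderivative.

F(t) = 5*t*sin(t)/4 + sin(t)/2 + 5*cos(t)/4 + C

The integrand splits into summands that can be handled one at a time.
Check: d/dt[5*t*sin(t)/4 + sin(t)/2 + 5*cos(t)/4] = 5*t*cos(t)/4 + cos(t)/2 = f(t).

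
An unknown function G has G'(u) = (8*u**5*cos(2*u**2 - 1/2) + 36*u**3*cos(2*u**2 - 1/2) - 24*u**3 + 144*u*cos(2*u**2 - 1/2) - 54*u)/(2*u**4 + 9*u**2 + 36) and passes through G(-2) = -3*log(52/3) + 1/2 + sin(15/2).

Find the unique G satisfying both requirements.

G(u) = -3*log(u**4/3 + 3*u**2/2 + 6) + sin(2*u**2 - 1/2) + 1/2

A candidate passes only if d/du[G] lands on the given G'(u) exactly.
A general antiderivative is -3*log(u**4/3 + 3*u**2/2 + 6) + sin(2*u**2 - 1/2) + C.
The condition gives C = -3*log(52/3) + 1/2 + sin(15/2) - (-3*log(52/3) + sin(15/2)) = 1/2.
So G(u) = -3*log(u**4/3 + 3*u**2/2 + 6) + sin(2*u**2 - 1/2) + 1/2.
Check: d/du[-3*log(u**4/3 + 3*u**2/2 + 6) + sin(2*u**2 - 1/2) + 1/2] = (8*u**5*cos(2*u**2 - 1/2) + 36*u**3*cos(2*u**2 - 1/2) - 24*u**3 + 144*u*cos(2*u**2 - 1/2) - 54*u)/(2*u**4 + 9*u**2 + 36) = G'(u).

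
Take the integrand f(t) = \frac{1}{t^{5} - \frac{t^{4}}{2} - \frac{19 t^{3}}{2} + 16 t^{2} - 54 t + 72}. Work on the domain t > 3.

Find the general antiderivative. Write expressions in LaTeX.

F(t) = \frac{2 \log{\left(t - 3 \right)}}{273} - \frac{16 \log{\left(t - \frac{3}{2} \right)}}{825} + \frac{\log{\left(t + 4 \right)}}{770} + \frac{7 \log{\left(t^{2} + 4 \right)}}{1300} + \frac{2 \operatorname{atan}{\left(\frac{t}{2} \right)}}{325} + C

The denominator factors as \left(t - 3\right) \left(t + 4\right) \left(2 t - 3\right) \left(t^{2} + 4\right); partial fractions split f into directly integrable pieces: \frac{7 t + 8}{650 \left(t^{2} + 4\right)} - \frac{32}{825 \left(2 t - 3\right)} + \frac{1}{770 \left(t + 4\right)} + \frac{2}{273 \left(t - 3\right)}.
Check: d/dt[\frac{2 \log{\left(t - 3 \right)}}{273} - \frac{16 \log{\left(t - \frac{3}{2} \right)}}{825} + \frac{\log{\left(t + 4 \right)}}{770} + \frac{7 \log{\left(t^{2} + 4 \right)}}{1300} + \frac{2 \operatorname{atan}{\left(\frac{t}{2} \right)}}{325}] = \frac{2}{2 t^{5} - t^{4} - 19 t^{3} + 32 t^{2} - 108 t + 144}, which equals f(t).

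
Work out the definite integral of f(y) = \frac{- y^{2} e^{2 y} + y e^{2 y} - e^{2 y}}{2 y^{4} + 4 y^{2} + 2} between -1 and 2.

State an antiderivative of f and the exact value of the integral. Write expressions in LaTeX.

f has the shape u'v + uv' for u = - \frac{1}{2 \left(2 y^{2} + 2\right)} and v = e^{2 y} — it is the derivative of the product u*v.
F(y) = - \frac{e^{2 y}}{2 \left(2 y^{2} + 2\right)} is an antiderivative of f.
Check: d/dy[- \frac{e^{2 y}}{2 \left(2 y^{2} + 2\right)}] = \frac{- y^{2} e^{2 y} + y e^{2 y} - e^{2 y}}{2 y^{4} + 4 y^{2} + 2} = f(y).
F(2) = - \frac{e^{4}}{20}; F(-1) = - \frac{1}{8 e^{2}}.
Integral = F(2) - F(-1) = - \frac{e^{4}}{20} + \frac{1}{8 e^{2}}.

Antiderivative: F(y) = - \frac{e^{2 y}}{2 \left(2 y^{2} + 2\right)}; value = - \frac{e^{4}}{20} + \frac{1}{8 e^{2}}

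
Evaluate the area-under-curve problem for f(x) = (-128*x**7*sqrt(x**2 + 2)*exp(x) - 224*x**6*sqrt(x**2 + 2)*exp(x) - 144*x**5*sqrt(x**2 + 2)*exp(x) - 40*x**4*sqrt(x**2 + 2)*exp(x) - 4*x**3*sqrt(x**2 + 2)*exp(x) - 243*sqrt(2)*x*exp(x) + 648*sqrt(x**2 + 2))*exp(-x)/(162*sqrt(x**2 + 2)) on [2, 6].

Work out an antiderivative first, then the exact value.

Recover f(x) by differentiating a candidate F(x); any mismatch rules it out.
F(x) = -3*sqrt(x**2/2 + 1) - (2*x**2/3 + x/3)**4/2 - 4*exp(-x) is an antiderivative of f.
Check: d/dx[-3*sqrt(x**2/2 + 1) - (2*x**2/3 + x/3)**4/2 - 4*exp(-x)] = (-128*x**7*sqrt(x**2 + 2)*exp(x) - 224*x**6*sqrt(x**2 + 2)*exp(x) - 144*x**5*sqrt(x**2 + 2)*exp(x) - 40*x**4*sqrt(x**2 + 2)*exp(x) - 4*x**3*sqrt(x**2 + 2)*exp(x) - 243*sqrt(2)*x*exp(x) + 648*sqrt(x**2 + 2))*exp(-x)/(162*sqrt(x**2 + 2)) = f(x).
F(6) = -228488 - 3*sqrt(19) - 4*exp(-6); F(2) = -5000/81 - 3*sqrt(3) - 4*exp(-2).
Integral = F(6) - F(2) = -18502528/81 - 3*sqrt(19) - 4*exp(-6) + 4*exp(-2) + 3*sqrt(3).

Antiderivative: F(x) = -3*sqrt(x**2/2 + 1) - (2*x**2/3 + x/3)**4/2 - 4*exp(-x); value = -18502528/81 - 3*sqrt(19) - 4*exp(-6) + 4*exp(-2) + 3*sqrt(3)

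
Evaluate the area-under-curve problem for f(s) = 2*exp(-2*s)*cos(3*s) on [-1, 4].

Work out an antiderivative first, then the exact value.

An antiderivative F(s) passes only if d/ds[F] lands on f(s) exactly.
F(s) = -2*(-3*sin(3*s) + 2*cos(3*s))*exp(-2*s)/13 is an antiderivative of f.
Check: d/ds[-2*(-3*sin(3*s) + 2*cos(3*s))*exp(-2*s)/13] = 2*exp(-2*s)*cos(3*s) = f(s).
F(4) = -4*exp(-8)*cos(12)/13 + 6*exp(-8)*sin(12)/13; F(-1) = -6*exp(2)*sin(3)/13 - 4*exp(2)*cos(3)/13.
Integral = F(4) - F(-1) = 4*exp(2)*cos(3)/13 - 4*exp(-8)*cos(12)/13 + 6*exp(-8)*sin(12)/13 + 6*exp(2)*sin(3)/13.

Antiderivative: F(s) = -2*(-3*sin(3*s) + 2*cos(3*s))*exp(-2*s)/13; value = 4*exp(2)*cos(3)/13 - 4*exp(-8)*cos(12)/13 + 6*exp(-8)*sin(12)/13 + 6*exp(2)*sin(3)/13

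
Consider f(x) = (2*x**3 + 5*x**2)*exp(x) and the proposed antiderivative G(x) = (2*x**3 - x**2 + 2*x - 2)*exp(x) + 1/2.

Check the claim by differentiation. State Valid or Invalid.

Valid - differentiating G returns exactly f.

d/dx[G] = 2*x**3*exp(x) + 5*x**2*exp(x)
This equals f(x) exactly, so the claim holds.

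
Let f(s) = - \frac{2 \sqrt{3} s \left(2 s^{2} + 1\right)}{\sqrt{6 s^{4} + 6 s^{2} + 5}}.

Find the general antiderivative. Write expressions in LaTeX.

F(s) = - \frac{\sqrt{3} \sqrt{6 s^{4} + 6 s^{2} + 5}}{3} + C

The substitution u = 2 s^{4} + 2 s^{2} + \frac{5}{3} works: f is exactly (dF/du)*(du/ds) for that inner function.
Check: d/ds[- \frac{\sqrt{3} \sqrt{6 s^{4} + 6 s^{2} + 5}}{3}] = \frac{- 4 \sqrt{3} s^{3} - 2 \sqrt{3} s}{\sqrt{6 s^{4} + 6 s^{2} + 5}}, which equals f(s).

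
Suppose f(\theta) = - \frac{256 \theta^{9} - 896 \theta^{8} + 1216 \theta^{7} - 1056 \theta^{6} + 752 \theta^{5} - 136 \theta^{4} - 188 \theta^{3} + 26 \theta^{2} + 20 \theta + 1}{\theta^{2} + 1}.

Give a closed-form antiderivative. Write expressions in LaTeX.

A first test for any F(\theta): its \theta-derivative must equal f(\theta) identically.
Check: d/d\theta[\frac{- \left(4 \theta^{2} - 4 \theta - 1\right)^{4} + 8 \operatorname{atan}{\left(\theta \right)}}{8}] = \frac{- 256 \theta^{9} + 896 \theta^{8} - 1216 \theta^{7} + 1056 \theta^{6} - 752 \theta^{5} + 136 \theta^{4} + 188 \theta^{3} - 26 \theta^{2} - 20 \theta - 1}{\theta^{2} + 1}, which equals f(\theta).

An antiderivative is F(\theta) = \frac{- \left(4 \theta^{2} - 4 \theta - 1\right)^{4} + 8 \operatorname{atan}{\left(\theta \right)}}{8}.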